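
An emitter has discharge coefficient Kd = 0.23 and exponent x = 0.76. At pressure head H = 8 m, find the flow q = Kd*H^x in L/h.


q = Kd * H^x = 0.23 * 8^0.76 = 0.23 * 4.856780

1.1171 L/h


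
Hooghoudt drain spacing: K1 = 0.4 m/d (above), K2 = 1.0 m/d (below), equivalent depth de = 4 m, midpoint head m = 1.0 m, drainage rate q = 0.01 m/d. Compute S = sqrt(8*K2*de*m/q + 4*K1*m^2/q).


S^2 = 8*K2*de*m/q + 4*K1*m^2/q
S^2 = 8*1.0*4*1.0/0.01 + 4*0.4*1.0^2/0.01
S = sqrt(3360.0000)

57.9655 m


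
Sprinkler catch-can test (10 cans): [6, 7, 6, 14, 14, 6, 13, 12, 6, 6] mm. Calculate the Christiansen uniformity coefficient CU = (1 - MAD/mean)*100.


mean = 9.000000 mm
MAD = 3.400000 mm
CU = (1 - 3.400000/9.000000)*100

62.2222 %


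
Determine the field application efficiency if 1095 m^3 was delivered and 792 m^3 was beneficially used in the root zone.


Ea = V_root / V_field * 100 = 792 / 1095 * 100 = 72.3288%

72.3288 %


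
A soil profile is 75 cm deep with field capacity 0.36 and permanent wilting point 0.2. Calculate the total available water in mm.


AWC = (FC - PWP) * d * 10
AWC = (0.36 - 0.2) * 75 * 10
AWC = 0.1600 * 75 * 10

120.0000 mm


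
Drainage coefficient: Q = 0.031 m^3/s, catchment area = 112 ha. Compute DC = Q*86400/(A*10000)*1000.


DC = Q * 86400 / (A * 10000) * 1000
DC = 0.031 * 86400 / (112 * 10000) * 1000
DC = 2678400.0000 / 1120000

2.3914 mm/day


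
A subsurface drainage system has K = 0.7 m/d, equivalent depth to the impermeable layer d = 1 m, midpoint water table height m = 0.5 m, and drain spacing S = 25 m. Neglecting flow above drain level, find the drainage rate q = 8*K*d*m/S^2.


q = 8*K*d*m/S^2
q = 8*0.7*1*0.5/25^2
q = 2.8000 / 625

0.0045 m/d


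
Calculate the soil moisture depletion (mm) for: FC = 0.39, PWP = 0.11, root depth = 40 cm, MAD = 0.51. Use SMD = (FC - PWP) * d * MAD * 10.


SMD = (FC - PWP) * d * MAD * 10
SMD = (0.39 - 0.11) * 40 * 0.51 * 10
SMD = 0.2800 * 40 * 0.51 * 10

57.1200 mm


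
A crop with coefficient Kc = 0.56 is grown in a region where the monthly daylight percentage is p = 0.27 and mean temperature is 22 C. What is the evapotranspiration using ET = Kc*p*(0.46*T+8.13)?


ET = Kc * p * (0.46*T + 8.13)
ET = 0.56 * 0.27 * (0.46*22 + 8.13)
ET = 0.56 * 0.27 * 18.2500

2.7594 mm/day


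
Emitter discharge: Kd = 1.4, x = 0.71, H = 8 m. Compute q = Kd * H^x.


q = Kd * H^x = 1.4 * 8^0.71 = 1.4 * 4.377175

6.1280 L/h


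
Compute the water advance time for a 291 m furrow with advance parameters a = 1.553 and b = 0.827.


t = (L/a)^(1/b)
t = (291/1.553)^(1/0.827)
t = 187.379266^(1/0.827)

559.9533 min


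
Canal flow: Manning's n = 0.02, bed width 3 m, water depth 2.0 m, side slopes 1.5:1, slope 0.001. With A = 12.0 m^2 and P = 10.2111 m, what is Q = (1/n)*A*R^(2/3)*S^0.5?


R = A/P = 12.0/10.2111 = 1.175192
Q = (1/0.02) * 12.0 * 1.175192^(2/3) * 0.001^0.5

21.1296 m^3/s


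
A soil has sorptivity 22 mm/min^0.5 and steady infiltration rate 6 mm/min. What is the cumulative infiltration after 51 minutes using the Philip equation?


F = S*sqrt(t) + A*t
F = 22*sqrt(51) + 6*51
F = 22*7.141428 + 306

463.1114 mm


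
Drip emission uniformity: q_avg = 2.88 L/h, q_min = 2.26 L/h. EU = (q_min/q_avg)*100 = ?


EU = (q_min/q_avg)*100 = (2.26/2.88)*100 = 78.4722%

78.4722 %


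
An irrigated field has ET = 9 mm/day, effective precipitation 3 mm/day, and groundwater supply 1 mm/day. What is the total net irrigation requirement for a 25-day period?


Daily deficit = ET - Pe - GW = 9 - 3 - 1 = 5 mm/day
NIR = 5 * 25 = 125 mm

125.0000 mm


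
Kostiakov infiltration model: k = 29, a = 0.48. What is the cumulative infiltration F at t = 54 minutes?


F = k * t^a = 29 * 54^0.48
F = 29 * 6.784987

196.7646 mm


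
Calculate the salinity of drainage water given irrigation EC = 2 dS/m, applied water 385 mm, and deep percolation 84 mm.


EC_dw = EC_iw * D_iw / D_dw
EC_dw = 2 * 385 / 84
EC_dw = 770 / 84

9.1667 dS/m


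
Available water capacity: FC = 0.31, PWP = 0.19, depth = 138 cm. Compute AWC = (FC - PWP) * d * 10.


AWC = (FC - PWP) * d * 10
AWC = (0.31 - 0.19) * 138 * 10
AWC = 0.1200 * 138 * 10

165.6000 mm


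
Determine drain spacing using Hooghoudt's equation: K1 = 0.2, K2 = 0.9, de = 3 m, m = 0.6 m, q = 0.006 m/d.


S^2 = 8*K2*de*m/q + 4*K1*m^2/q
S^2 = 8*0.9*3*0.6/0.006 + 4*0.2*0.6^2/0.006
S = sqrt(2208.0000)

46.9894 m


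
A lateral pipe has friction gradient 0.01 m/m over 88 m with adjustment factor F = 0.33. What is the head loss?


hf = J * L * F = 0.01 * 88 * 0.33 = 0.2904 m

0.2904 m


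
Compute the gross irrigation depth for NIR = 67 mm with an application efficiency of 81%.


Ea = 81% = 0.81
GID = NIR / Ea = 67 / 0.81 = 82.7160 mm

82.7160 mm


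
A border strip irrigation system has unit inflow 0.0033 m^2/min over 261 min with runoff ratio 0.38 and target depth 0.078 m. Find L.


L = q*t/((1+r)*Z)
L = 0.0033*261/((1+0.38)*0.078)
L = 0.8613/0.10764

8.0017 m


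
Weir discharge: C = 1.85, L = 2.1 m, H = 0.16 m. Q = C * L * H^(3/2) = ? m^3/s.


Q = C * L * H^(3/2) = 1.85 * 2.1 * 0.16^1.5 = 1.85 * 2.1 * 0.064000

0.2486 m^3/s


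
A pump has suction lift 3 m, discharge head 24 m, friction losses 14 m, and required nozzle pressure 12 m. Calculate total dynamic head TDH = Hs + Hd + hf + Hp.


TDH = Hs + Hd + hf + Hp = 3 + 24 + 14 + 12 = 53

53 m


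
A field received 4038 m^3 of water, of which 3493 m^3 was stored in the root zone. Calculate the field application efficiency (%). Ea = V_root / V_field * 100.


Ea = V_root / V_field * 100 = 3493 / 4038 * 100 = 86.5032%

86.5032 %


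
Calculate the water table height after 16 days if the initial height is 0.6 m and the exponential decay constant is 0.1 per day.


m = m0 * exp(-k*t)
m = 0.6 * exp(-0.1 * 16)
m = 0.6 * exp(-1.6000)

0.1211 m


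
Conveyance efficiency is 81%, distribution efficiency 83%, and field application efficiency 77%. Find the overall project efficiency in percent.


Ec = 0.81, Eb = 0.83, Ea = 0.77
E = 0.81 * 0.83 * 0.77 * 100 = 51.7671%

51.7671 %


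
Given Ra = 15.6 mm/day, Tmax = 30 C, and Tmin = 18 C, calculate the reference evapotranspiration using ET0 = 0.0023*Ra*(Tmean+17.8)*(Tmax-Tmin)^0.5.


Tmean = (Tmax + Tmin)/2 = (30 + 18)/2 = 24.0
ET0 = 0.0023 * 15.6 * (24.0 + 17.8) * sqrt(30 - 18)
ET0 = 0.0023 * 15.6 * 41.8 * 3.464102

5.1954 mm/day


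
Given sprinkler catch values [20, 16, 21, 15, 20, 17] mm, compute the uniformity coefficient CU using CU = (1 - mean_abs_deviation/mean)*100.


mean = 18.166667 mm
MAD = 2.166667 mm
CU = (1 - 2.166667/18.166667)*100

88.0734 %


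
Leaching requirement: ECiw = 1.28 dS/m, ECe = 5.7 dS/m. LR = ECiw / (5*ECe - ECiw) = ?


LR = ECiw / (5*ECe - ECiw)
LR = 1.28 / (5*5.7 - 1.28)
LR = 1.28 / 27.2200

0.0470


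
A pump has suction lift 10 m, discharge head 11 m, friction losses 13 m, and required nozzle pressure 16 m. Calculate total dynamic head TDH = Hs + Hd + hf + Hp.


TDH = Hs + Hd + hf + Hp = 10 + 11 + 13 + 16 = 50

50 m


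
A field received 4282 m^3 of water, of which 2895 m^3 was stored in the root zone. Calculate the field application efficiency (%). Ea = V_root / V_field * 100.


Ea = V_root / V_field * 100 = 2895 / 4282 * 100 = 67.6086%

67.6086 %


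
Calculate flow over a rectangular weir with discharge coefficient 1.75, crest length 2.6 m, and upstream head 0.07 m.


Q = C * L * H^(3/2) = 1.75 * 2.6 * 0.07^1.5 = 1.75 * 2.6 * 0.018520

0.0843 m^3/s


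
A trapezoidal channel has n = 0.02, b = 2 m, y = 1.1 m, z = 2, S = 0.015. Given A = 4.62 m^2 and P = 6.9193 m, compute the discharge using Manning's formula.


R = A/P = 4.62/6.9193 = 0.667698
Q = (1/0.02) * 4.62 * 0.667698^(2/3) * 0.015^0.5

21.6128 m^3/s


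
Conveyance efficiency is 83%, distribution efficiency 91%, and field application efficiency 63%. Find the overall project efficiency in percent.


Ec = 0.83, Eb = 0.91, Ea = 0.63
E = 0.83 * 0.91 * 0.63 * 100 = 47.5839%

47.5839 %


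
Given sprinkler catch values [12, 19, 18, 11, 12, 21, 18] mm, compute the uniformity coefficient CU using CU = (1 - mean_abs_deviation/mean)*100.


mean = 15.857143 mm
MAD = 3.591837 mm
CU = (1 - 3.591837/15.857143)*100

77.3488 %


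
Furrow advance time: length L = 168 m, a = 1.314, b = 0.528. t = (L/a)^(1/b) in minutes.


t = (L/a)^(1/b)
t = (168/1.314)^(1/0.528)
t = 127.853881^(1/0.528)

9772.1129 min


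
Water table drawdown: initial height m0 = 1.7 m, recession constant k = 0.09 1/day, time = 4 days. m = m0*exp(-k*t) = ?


m = m0 * exp(-k*t)
m = 1.7 * exp(-0.09 * 4)
m = 1.7 * exp(-0.3600)

1.1860 m


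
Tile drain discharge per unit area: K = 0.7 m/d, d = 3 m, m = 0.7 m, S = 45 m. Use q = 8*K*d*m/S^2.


q = 8*K*d*m/S^2
q = 8*0.7*3*0.7/45^2
q = 11.7600 / 2025

0.0058 m/d


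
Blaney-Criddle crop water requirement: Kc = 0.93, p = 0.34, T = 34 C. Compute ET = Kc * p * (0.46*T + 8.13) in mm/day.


ET = Kc * p * (0.46*T + 8.13)
ET = 0.93 * 0.34 * (0.46*34 + 8.13)
ET = 0.93 * 0.34 * 23.7700

7.5161 mm/day


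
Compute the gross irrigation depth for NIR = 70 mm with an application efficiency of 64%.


Ea = 64% = 0.64
GID = NIR / Ea = 70 / 0.64 = 109.3750 mm

109.3750 mm


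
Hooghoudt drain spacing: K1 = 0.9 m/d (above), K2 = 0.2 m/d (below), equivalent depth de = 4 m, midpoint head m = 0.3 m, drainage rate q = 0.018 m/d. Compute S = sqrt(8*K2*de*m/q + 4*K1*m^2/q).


S^2 = 8*K2*de*m/q + 4*K1*m^2/q
S^2 = 8*0.2*4*0.3/0.018 + 4*0.9*0.3^2/0.018
S = sqrt(124.6667)

11.1654 m


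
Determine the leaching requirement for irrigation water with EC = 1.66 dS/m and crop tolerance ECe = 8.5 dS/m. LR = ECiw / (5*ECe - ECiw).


LR = ECiw / (5*ECe - ECiw)
LR = 1.66 / (5*8.5 - 1.66)
LR = 1.66 / 40.8400

0.0406


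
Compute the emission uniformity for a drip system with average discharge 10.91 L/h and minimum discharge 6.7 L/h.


EU = (q_min/q_avg)*100 = (6.7/10.91)*100 = 61.4115%

61.4115 %


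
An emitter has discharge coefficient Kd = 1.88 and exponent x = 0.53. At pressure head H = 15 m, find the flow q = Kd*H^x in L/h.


q = Kd * H^x = 1.88 * 15^0.53 = 1.88 * 4.200765

7.8974 L/h


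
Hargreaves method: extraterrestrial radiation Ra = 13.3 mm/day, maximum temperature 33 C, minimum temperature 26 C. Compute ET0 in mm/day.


Tmean = (Tmax + Tmin)/2 = (33 + 26)/2 = 29.5
ET0 = 0.0023 * 13.3 * (29.5 + 17.8) * sqrt(33 - 26)
ET0 = 0.0023 * 13.3 * 47.3 * 2.645751

3.8282 mm/day


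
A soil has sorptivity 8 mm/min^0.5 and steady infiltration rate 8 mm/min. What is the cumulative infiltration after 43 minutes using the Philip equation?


F = S*sqrt(t) + A*t
F = 8*sqrt(43) + 8*43
F = 8*6.557439 + 344

396.4595 mm


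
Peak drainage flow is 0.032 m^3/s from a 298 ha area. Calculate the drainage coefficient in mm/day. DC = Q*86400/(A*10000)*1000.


DC = Q * 86400 / (A * 10000) * 1000
DC = 0.032 * 86400 / (298 * 10000) * 1000
DC = 2764800.0000 / 2980000

0.9278 mm/day


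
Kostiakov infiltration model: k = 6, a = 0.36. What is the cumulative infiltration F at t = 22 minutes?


F = k * t^a = 6 * 22^0.36
F = 6 * 3.042791

18.2567 mm


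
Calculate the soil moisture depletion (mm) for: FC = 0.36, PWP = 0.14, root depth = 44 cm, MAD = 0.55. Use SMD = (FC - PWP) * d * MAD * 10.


SMD = (FC - PWP) * d * MAD * 10
SMD = (0.36 - 0.14) * 44 * 0.55 * 10
SMD = 0.2200 * 44 * 0.55 * 10

53.2400 mm


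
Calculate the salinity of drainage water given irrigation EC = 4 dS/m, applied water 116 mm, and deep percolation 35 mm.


EC_dw = EC_iw * D_iw / D_dw
EC_dw = 4 * 116 / 35
EC_dw = 464 / 35

13.2571 dS/m


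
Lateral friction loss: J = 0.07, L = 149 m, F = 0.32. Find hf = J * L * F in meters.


hf = J * L * F = 0.07 * 149 * 0.32 = 3.3376 m

3.3376 m


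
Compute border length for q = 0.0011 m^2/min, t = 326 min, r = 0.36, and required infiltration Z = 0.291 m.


L = q*t/((1+r)*Z)
L = 0.0011*326/((1+0.36)*0.291)
L = 0.3586/0.39576

0.9061 m


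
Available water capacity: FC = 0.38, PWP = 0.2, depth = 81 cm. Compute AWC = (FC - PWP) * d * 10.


AWC = (FC - PWP) * d * 10
AWC = (0.38 - 0.2) * 81 * 10
AWC = 0.1800 * 81 * 10

145.8000 mm


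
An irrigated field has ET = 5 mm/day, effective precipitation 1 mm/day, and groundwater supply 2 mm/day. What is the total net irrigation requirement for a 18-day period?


Daily deficit = ET - Pe - GW = 5 - 1 - 2 = 2 mm/day
NIR = 2 * 18 = 36 mm

36.0000 mm


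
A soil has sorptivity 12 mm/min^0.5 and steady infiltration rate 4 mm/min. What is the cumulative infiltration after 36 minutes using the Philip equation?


F = S*sqrt(t) + A*t
F = 12*sqrt(36) + 4*36
F = 12*6.000000 + 144

216.0000 mm


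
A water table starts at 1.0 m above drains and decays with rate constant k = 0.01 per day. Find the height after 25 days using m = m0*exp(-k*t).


m = m0 * exp(-k*t)
m = 1.0 * exp(-0.01 * 25)
m = 1.0 * exp(-0.2500)

0.7788 m


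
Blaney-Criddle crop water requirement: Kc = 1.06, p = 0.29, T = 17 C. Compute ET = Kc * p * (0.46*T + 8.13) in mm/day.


ET = Kc * p * (0.46*T + 8.13)
ET = 1.06 * 0.29 * (0.46*17 + 8.13)
ET = 1.06 * 0.29 * 15.9500

4.9030 mm/day


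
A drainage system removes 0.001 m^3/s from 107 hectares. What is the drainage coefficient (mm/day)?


DC = Q * 86400 / (A * 10000) * 1000
DC = 0.001 * 86400 / (107 * 10000) * 1000
DC = 86400.0000 / 1070000

0.0807 mm/day


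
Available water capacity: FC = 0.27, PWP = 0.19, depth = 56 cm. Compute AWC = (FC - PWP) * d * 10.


AWC = (FC - PWP) * d * 10
AWC = (0.27 - 0.19) * 56 * 10
AWC = 0.0800 * 56 * 10

44.8000 mm


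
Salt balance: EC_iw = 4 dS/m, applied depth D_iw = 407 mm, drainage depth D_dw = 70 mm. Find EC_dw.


EC_dw = EC_iw * D_iw / D_dw
EC_dw = 4 * 407 / 70
EC_dw = 1628 / 70

23.2571 dS/m


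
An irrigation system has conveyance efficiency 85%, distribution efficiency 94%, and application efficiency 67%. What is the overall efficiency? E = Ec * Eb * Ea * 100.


Ec = 0.85, Eb = 0.94, Ea = 0.67
E = 0.85 * 0.94 * 0.67 * 100 = 53.5330%

53.5330 %


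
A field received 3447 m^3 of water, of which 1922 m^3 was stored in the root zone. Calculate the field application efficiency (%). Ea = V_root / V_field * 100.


Ea = V_root / V_field * 100 = 1922 / 3447 * 100 = 55.7586%

55.7586 %


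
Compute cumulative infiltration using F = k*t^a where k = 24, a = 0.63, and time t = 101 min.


F = k * t^a = 24 * 101^0.63
F = 24 * 18.311439

439.4745 mm


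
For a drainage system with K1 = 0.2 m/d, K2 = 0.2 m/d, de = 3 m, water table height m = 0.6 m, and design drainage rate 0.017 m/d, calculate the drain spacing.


S^2 = 8*K2*de*m/q + 4*K1*m^2/q
S^2 = 8*0.2*3*0.6/0.017 + 4*0.2*0.6^2/0.017
S = sqrt(186.3529)

13.6511 m


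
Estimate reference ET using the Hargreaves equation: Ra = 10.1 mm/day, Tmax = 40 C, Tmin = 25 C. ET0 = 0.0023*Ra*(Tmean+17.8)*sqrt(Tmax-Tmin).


Tmean = (Tmax + Tmin)/2 = (40 + 25)/2 = 32.5
ET0 = 0.0023 * 10.1 * (32.5 + 17.8) * sqrt(40 - 25)
ET0 = 0.0023 * 10.1 * 50.3 * 3.872983

4.5255 mm/day


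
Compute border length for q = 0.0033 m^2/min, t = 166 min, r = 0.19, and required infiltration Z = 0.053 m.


L = q*t/((1+r)*Z)
L = 0.0033*166/((1+0.19)*0.053)
L = 0.5478/0.06307

8.6856 m


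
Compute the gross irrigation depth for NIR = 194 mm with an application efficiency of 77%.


Ea = 77% = 0.77
GID = NIR / Ea = 194 / 0.77 = 251.9481 mm

251.9481 mm


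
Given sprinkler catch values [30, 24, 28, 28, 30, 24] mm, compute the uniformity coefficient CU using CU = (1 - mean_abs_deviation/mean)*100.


mean = 27.333333 mm
MAD = 2.222222 mm
CU = (1 - 2.222222/27.333333)*100

91.8699 %


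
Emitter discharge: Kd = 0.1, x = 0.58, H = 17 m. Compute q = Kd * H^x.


q = Kd * H^x = 0.1 * 17^0.58 = 0.1 * 5.172022

0.5172 L/h


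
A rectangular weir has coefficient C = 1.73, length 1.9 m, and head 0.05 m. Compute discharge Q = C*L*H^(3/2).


Q = C * L * H^(3/2) = 1.73 * 1.9 * 0.05^1.5 = 1.73 * 1.9 * 0.011180

0.0367 m^3/s


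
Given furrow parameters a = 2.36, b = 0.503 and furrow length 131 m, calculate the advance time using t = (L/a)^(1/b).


t = (L/a)^(1/b)
t = (131/2.36)^(1/0.503)
t = 55.508475^(1/0.503)

2937.0485 min


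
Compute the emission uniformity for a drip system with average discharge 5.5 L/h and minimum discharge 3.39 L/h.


EU = (q_min/q_avg)*100 = (3.39/5.5)*100 = 61.6364%

61.6364 %


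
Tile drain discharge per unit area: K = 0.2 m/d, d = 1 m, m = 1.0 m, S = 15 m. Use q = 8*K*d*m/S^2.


q = 8*K*d*m/S^2
q = 8*0.2*1*1.0/15^2
q = 1.6000 / 225

0.0071 m/d


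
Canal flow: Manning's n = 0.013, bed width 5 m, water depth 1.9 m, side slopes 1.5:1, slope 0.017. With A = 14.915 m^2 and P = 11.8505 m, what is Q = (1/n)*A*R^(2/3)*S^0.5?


R = A/P = 14.915/11.8505 = 1.258597
Q = (1/0.013) * 14.915 * 1.258597^(2/3) * 0.017^0.5

174.3795 m^3/s


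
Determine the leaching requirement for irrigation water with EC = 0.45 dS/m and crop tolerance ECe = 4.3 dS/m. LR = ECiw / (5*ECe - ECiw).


LR = ECiw / (5*ECe - ECiw)
LR = 0.45 / (5*4.3 - 0.45)
LR = 0.45 / 21.0500

0.0214


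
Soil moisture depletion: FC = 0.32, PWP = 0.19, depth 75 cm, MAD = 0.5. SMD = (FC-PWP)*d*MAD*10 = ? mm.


SMD = (FC - PWP) * d * MAD * 10
SMD = (0.32 - 0.19) * 75 * 0.5 * 10
SMD = 0.1300 * 75 * 0.5 * 10

48.7500 mm


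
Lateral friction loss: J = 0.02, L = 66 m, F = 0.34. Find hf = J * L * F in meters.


hf = J * L * F = 0.02 * 66 * 0.34 = 0.4488 m

0.4488 m


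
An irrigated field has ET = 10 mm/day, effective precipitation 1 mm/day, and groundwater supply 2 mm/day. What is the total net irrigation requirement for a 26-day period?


Daily deficit = ET - Pe - GW = 10 - 1 - 2 = 7 mm/day
NIR = 7 * 26 = 182 mm

182.0000 mm


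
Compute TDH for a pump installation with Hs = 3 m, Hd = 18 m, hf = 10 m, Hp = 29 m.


TDH = Hs + Hd + hf + Hp = 3 + 18 + 10 + 29 = 60

60 m


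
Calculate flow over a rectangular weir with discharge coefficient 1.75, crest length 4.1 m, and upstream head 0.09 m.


Q = C * L * H^(3/2) = 1.75 * 4.1 * 0.09^1.5 = 1.75 * 4.1 * 0.027000

0.1937 m^3/s


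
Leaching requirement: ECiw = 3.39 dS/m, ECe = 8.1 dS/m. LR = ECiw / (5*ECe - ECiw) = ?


LR = ECiw / (5*ECe - ECiw)
LR = 3.39 / (5*8.1 - 3.39)
LR = 3.39 / 37.1100

0.0914


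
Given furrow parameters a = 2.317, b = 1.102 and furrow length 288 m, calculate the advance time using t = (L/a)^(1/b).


t = (L/a)^(1/b)
t = (288/2.317)^(1/1.102)
t = 124.298662^(1/1.102)

79.5435 min


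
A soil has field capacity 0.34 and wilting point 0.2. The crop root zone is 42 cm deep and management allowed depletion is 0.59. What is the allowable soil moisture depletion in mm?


SMD = (FC - PWP) * d * MAD * 10
SMD = (0.34 - 0.2) * 42 * 0.59 * 10
SMD = 0.1400 * 42 * 0.59 * 10

34.6920 mm


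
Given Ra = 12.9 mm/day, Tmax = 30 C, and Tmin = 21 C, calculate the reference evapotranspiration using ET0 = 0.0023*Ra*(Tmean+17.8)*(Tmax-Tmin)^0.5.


Tmean = (Tmax + Tmin)/2 = (30 + 21)/2 = 25.5
ET0 = 0.0023 * 12.9 * (25.5 + 17.8) * sqrt(30 - 21)
ET0 = 0.0023 * 12.9 * 43.3 * 3.000000

3.8541 mm/day


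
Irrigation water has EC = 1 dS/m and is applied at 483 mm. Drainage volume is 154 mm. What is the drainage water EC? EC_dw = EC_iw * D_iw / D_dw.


EC_dw = EC_iw * D_iw / D_dw
EC_dw = 1 * 483 / 154
EC_dw = 483 / 154

3.1364 dS/m


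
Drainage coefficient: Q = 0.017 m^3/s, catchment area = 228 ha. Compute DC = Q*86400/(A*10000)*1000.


DC = Q * 86400 / (A * 10000) * 1000
DC = 0.017 * 86400 / (228 * 10000) * 1000
DC = 1468800.0000 / 2280000

0.6442 mm/day


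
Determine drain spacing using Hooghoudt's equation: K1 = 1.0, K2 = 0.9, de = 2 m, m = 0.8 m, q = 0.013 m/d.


S^2 = 8*K2*de*m/q + 4*K1*m^2/q
S^2 = 8*0.9*2*0.8/0.013 + 4*1.0*0.8^2/0.013
S = sqrt(1083.0769)

32.9101 m


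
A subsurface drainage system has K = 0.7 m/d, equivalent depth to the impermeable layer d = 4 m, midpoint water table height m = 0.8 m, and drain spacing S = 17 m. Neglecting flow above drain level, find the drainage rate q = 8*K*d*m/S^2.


q = 8*K*d*m/S^2
q = 8*0.7*4*0.8/17^2
q = 17.9200 / 289

0.0620 m/d


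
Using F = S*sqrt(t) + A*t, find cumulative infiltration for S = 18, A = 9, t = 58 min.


F = S*sqrt(t) + A*t
F = 18*sqrt(58) + 9*58
F = 18*7.615773 + 522

659.0839 mm


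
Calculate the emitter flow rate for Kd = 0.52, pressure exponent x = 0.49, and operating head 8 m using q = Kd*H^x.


q = Kd * H^x = 0.52 * 8^0.49 = 0.52 * 2.770219

1.4405 L/h


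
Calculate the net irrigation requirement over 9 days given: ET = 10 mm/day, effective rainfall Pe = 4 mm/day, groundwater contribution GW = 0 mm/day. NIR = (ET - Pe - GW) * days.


Daily deficit = ET - Pe - GW = 10 - 4 - 0 = 6 mm/day
NIR = 6 * 9 = 54 mm

54.0000 mm


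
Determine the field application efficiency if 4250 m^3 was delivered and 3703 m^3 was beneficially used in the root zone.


Ea = V_root / V_field * 100 = 3703 / 4250 * 100 = 87.1294%

87.1294 %


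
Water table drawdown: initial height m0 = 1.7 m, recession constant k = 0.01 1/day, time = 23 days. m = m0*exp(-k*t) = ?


m = m0 * exp(-k*t)
m = 1.7 * exp(-0.01 * 23)
m = 1.7 * exp(-0.2300)

1.3507 m


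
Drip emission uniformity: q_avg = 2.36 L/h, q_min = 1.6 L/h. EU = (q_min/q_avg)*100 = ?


EU = (q_min/q_avg)*100 = (1.6/2.36)*100 = 67.7966%

67.7966 %


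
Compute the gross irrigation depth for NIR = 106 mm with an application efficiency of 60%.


Ea = 60% = 0.6
GID = NIR / Ea = 106 / 0.6 = 176.6667 mm

176.6667 mm


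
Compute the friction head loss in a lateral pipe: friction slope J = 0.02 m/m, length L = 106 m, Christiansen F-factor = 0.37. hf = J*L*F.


hf = J * L * F = 0.02 * 106 * 0.37 = 0.7844 m

0.7844 m


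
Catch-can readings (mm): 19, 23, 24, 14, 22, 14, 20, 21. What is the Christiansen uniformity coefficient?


mean = 19.625000 mm
MAD = 2.968750 mm
CU = (1 - 2.968750/19.625000)*100

84.8726 %


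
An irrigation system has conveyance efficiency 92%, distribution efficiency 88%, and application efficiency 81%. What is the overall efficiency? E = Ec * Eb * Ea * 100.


Ec = 0.92, Eb = 0.88, Ea = 0.81
E = 0.92 * 0.88 * 0.81 * 100 = 65.5776%

65.5776 %


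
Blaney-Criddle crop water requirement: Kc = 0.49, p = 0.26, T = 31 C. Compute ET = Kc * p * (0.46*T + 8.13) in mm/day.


ET = Kc * p * (0.46*T + 8.13)
ET = 0.49 * 0.26 * (0.46*31 + 8.13)
ET = 0.49 * 0.26 * 22.3900

2.8525 mm/day


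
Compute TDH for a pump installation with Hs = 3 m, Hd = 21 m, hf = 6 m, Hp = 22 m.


TDH = Hs + Hd + hf + Hp = 3 + 21 + 6 + 22 = 52

52 m


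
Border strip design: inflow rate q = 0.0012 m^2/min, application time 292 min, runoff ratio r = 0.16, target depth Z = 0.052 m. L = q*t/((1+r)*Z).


L = q*t/((1+r)*Z)
L = 0.0012*292/((1+0.16)*0.052)
L = 0.3504/0.06032

5.8090 m


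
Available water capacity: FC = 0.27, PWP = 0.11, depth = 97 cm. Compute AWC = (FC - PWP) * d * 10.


AWC = (FC - PWP) * d * 10
AWC = (0.27 - 0.11) * 97 * 10
AWC = 0.1600 * 97 * 10

155.2000 mm


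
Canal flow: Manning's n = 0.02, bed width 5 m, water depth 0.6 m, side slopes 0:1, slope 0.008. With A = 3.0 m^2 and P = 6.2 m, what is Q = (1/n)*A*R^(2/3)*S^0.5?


R = A/P = 3.0/6.2 = 0.483871
Q = (1/0.02) * 3.0 * 0.483871^(2/3) * 0.008^0.5

8.2691 m^3/s


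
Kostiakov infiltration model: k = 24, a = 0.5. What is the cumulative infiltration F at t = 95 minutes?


F = k * t^a = 24 * 95^0.5
F = 24 * 9.746794

233.9231 mm


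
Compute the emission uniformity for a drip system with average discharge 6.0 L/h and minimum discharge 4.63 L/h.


EU = (q_min/q_avg)*100 = (4.63/6.0)*100 = 77.1667%

77.1667 %


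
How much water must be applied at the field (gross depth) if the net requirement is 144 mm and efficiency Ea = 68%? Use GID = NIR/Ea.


Ea = 68% = 0.68
GID = NIR / Ea = 144 / 0.68 = 211.7647 mm

211.7647 mm


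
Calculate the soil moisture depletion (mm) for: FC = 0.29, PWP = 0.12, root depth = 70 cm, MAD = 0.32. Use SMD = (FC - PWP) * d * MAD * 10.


SMD = (FC - PWP) * d * MAD * 10
SMD = (0.29 - 0.12) * 70 * 0.32 * 10
SMD = 0.1700 * 70 * 0.32 * 10

38.0800 mm


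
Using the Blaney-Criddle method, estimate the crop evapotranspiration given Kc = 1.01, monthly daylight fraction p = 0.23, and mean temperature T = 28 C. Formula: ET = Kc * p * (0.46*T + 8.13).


ET = Kc * p * (0.46*T + 8.13)
ET = 1.01 * 0.23 * (0.46*28 + 8.13)
ET = 1.01 * 0.23 * 21.0100

4.8806 mm/day


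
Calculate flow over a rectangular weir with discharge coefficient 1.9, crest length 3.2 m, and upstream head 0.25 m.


Q = C * L * H^(3/2) = 1.9 * 3.2 * 0.25^1.5 = 1.9 * 3.2 * 0.125000

0.7600 m^3/s


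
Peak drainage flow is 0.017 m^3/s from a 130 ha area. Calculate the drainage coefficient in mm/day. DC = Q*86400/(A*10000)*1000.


DC = Q * 86400 / (A * 10000) * 1000
DC = 0.017 * 86400 / (130 * 10000) * 1000
DC = 1468800.0000 / 1300000

1.1298 mm/day


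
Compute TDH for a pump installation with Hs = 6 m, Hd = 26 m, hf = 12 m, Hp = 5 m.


TDH = Hs + Hd + hf + Hp = 6 + 26 + 12 + 5 = 49

49 m


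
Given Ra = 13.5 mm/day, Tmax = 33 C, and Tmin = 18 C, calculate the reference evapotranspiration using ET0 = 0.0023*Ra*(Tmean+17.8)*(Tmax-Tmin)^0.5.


Tmean = (Tmax + Tmin)/2 = (33 + 18)/2 = 25.5
ET0 = 0.0023 * 13.5 * (25.5 + 17.8) * sqrt(33 - 18)
ET0 = 0.0023 * 13.5 * 43.3 * 3.872983

5.2071 mm/day


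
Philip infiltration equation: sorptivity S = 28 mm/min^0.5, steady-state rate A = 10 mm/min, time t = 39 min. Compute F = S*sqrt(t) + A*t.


F = S*sqrt(t) + A*t
F = 28*sqrt(39) + 10*39
F = 28*6.244998 + 390

564.8599 mm


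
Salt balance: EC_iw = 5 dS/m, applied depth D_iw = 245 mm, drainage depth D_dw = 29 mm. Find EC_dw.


EC_dw = EC_iw * D_iw / D_dw
EC_dw = 5 * 245 / 29
EC_dw = 1225 / 29

42.2414 dS/m


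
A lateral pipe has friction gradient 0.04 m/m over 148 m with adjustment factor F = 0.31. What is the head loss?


hf = J * L * F = 0.04 * 148 * 0.31 = 1.8352 m

1.8352 m


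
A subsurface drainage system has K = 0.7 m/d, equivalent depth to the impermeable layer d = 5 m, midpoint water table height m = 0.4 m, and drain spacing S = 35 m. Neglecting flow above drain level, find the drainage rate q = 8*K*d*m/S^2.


q = 8*K*d*m/S^2
q = 8*0.7*5*0.4/35^2
q = 11.2000 / 1225

0.0091 m/d


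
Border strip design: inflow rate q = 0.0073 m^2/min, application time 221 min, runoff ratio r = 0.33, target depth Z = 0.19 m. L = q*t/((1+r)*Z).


L = q*t/((1+r)*Z)
L = 0.0073*221/((1+0.33)*0.19)
L = 1.6133/0.2527

6.3843 m


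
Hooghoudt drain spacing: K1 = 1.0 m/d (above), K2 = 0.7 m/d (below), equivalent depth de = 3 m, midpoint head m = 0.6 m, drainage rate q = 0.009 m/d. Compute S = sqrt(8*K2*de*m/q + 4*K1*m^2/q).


S^2 = 8*K2*de*m/q + 4*K1*m^2/q
S^2 = 8*0.7*3*0.6/0.009 + 4*1.0*0.6^2/0.009
S = sqrt(1280.0000)

35.7771 m


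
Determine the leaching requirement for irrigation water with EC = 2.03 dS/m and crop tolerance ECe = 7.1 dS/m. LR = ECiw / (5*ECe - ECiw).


LR = ECiw / (5*ECe - ECiw)
LR = 2.03 / (5*7.1 - 2.03)
LR = 2.03 / 33.4700

0.0607


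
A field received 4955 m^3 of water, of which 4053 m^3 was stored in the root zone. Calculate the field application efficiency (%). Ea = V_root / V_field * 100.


Ea = V_root / V_field * 100 = 4053 / 4955 * 100 = 81.7962%

81.7962 %


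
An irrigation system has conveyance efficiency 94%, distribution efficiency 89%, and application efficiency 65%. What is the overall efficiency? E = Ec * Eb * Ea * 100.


Ec = 0.94, Eb = 0.89, Ea = 0.65
E = 0.94 * 0.89 * 0.65 * 100 = 54.3790%

54.3790 %


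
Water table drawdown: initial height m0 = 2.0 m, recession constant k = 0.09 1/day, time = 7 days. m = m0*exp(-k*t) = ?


m = m0 * exp(-k*t)
m = 2.0 * exp(-0.09 * 7)
m = 2.0 * exp(-0.6300)

1.0652 m


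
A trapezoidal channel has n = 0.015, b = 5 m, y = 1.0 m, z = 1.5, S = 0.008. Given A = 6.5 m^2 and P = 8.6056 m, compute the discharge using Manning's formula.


R = A/P = 6.5/8.6056 = 0.755322
Q = (1/0.015) * 6.5 * 0.755322^(2/3) * 0.008^0.5

32.1456 m^3/s


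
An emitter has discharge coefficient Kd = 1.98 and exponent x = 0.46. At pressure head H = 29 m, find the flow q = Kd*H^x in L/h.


q = Kd * H^x = 1.98 * 29^0.46 = 1.98 * 4.706554

9.3190 L/h


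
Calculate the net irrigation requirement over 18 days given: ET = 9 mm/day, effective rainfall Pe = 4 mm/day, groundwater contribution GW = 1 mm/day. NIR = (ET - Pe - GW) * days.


Daily deficit = ET - Pe - GW = 9 - 4 - 1 = 4 mm/day
NIR = 4 * 18 = 72 mm

72.0000 mm


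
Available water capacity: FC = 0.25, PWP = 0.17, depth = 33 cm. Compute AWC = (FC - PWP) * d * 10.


AWC = (FC - PWP) * d * 10
AWC = (0.25 - 0.17) * 33 * 10
AWC = 0.0800 * 33 * 10

26.4000 mm


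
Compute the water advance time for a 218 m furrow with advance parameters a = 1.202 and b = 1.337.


t = (L/a)^(1/b)
t = (218/1.202)^(1/1.337)
t = 181.364393^(1/1.337)

48.8955 min


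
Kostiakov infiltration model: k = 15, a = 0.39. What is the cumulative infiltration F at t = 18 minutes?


F = k * t^a = 15 * 18^0.39
F = 15 * 3.087140

46.3071 mm


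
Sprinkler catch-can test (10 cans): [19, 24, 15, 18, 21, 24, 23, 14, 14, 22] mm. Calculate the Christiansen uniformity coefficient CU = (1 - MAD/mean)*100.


mean = 19.400000 mm
MAD = 3.400000 mm
CU = (1 - 3.400000/19.400000)*100

82.4742 %


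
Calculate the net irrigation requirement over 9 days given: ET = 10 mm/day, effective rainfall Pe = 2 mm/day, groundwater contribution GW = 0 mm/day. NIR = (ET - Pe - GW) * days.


Daily deficit = ET - Pe - GW = 10 - 2 - 0 = 8 mm/day
NIR = 8 * 9 = 72 mm

72.0000 mm


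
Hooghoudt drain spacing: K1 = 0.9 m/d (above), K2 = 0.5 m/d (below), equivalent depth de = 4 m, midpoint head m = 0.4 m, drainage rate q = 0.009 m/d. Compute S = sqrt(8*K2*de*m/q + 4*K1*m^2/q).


S^2 = 8*K2*de*m/q + 4*K1*m^2/q
S^2 = 8*0.5*4*0.4/0.009 + 4*0.9*0.4^2/0.009
S = sqrt(775.1111)

27.8408 m


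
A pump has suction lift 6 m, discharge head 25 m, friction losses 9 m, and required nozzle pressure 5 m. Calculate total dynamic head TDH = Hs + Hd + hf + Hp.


TDH = Hs + Hd + hf + Hp = 6 + 25 + 9 + 5 = 45

45 m


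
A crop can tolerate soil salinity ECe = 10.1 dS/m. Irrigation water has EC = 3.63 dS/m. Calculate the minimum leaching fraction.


LR = ECiw / (5*ECe - ECiw)
LR = 3.63 / (5*10.1 - 3.63)
LR = 3.63 / 46.8700

0.0774


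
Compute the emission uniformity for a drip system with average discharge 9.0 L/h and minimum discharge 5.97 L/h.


EU = (q_min/q_avg)*100 = (5.97/9.0)*100 = 66.3333%

66.3333 %


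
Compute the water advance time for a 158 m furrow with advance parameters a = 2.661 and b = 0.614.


t = (L/a)^(1/b)
t = (158/2.661)^(1/0.614)
t = 59.376174^(1/0.614)

773.7831 min


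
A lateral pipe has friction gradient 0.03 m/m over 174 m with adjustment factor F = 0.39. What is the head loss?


hf = J * L * F = 0.03 * 174 * 0.39 = 2.0358 m

2.0358 m


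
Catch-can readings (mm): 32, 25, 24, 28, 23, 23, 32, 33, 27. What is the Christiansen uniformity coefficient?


mean = 27.444444 mm
MAD = 3.382716 mm
CU = (1 - 3.382716/27.444444)*100

87.6743 %


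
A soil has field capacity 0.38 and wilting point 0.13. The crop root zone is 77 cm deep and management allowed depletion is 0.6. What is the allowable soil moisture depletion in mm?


SMD = (FC - PWP) * d * MAD * 10
SMD = (0.38 - 0.13) * 77 * 0.6 * 10
SMD = 0.2500 * 77 * 0.6 * 10

115.5000 mm


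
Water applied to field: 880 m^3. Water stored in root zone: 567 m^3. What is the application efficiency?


Ea = V_root / V_field * 100 = 567 / 880 * 100 = 64.4318%

64.4318 %


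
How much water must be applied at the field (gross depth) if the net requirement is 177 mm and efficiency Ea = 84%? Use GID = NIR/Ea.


Ea = 84% = 0.84
GID = NIR / Ea = 177 / 0.84 = 210.7143 mm

210.7143 mm


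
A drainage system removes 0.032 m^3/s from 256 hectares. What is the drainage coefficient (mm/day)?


DC = Q * 86400 / (A * 10000) * 1000
DC = 0.032 * 86400 / (256 * 10000) * 1000
DC = 2764800.0000 / 2560000

1.0800 mm/day


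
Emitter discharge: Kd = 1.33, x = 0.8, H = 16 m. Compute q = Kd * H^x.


q = Kd * H^x = 1.33 * 16^0.8 = 1.33 * 9.189587

12.2222 L/h


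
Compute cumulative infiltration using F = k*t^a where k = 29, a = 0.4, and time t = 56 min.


F = k * t^a = 29 * 56^0.4
F = 29 * 5.003515

145.1019 mm


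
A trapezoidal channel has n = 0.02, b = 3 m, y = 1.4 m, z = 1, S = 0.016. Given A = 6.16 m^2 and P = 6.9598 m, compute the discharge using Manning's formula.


R = A/P = 6.16/6.9598 = 0.885083
Q = (1/0.02) * 6.16 * 0.885083^(2/3) * 0.016^0.5

35.9142 m^3/s


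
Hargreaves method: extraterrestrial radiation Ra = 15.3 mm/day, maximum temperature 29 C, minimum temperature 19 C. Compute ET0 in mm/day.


Tmean = (Tmax + Tmin)/2 = (29 + 19)/2 = 24.0
ET0 = 0.0023 * 15.3 * (24.0 + 17.8) * sqrt(29 - 19)
ET0 = 0.0023 * 15.3 * 41.8 * 3.162278

4.6515 mm/day


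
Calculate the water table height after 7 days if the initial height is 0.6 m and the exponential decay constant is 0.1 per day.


m = m0 * exp(-k*t)
m = 0.6 * exp(-0.1 * 7)
m = 0.6 * exp(-0.7000)

0.2980 m


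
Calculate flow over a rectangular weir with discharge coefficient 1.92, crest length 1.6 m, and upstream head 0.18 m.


Q = C * L * H^(3/2) = 1.92 * 1.6 * 0.18^1.5 = 1.92 * 1.6 * 0.076368

0.2346 m^3/s


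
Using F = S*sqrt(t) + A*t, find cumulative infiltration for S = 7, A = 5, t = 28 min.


F = S*sqrt(t) + A*t
F = 7*sqrt(28) + 5*28
F = 7*5.291503 + 140

177.0405 mm


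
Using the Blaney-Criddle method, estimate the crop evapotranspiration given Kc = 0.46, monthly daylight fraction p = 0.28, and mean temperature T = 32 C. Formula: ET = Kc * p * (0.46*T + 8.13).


ET = Kc * p * (0.46*T + 8.13)
ET = 0.46 * 0.28 * (0.46*32 + 8.13)
ET = 0.46 * 0.28 * 22.8500

2.9431 mm/day


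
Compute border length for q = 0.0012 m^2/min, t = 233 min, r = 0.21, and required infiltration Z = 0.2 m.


L = q*t/((1+r)*Z)
L = 0.0012*233/((1+0.21)*0.2)
L = 0.2796/0.242

1.1554 m


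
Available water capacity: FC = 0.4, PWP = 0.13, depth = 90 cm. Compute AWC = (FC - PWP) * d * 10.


AWC = (FC - PWP) * d * 10
AWC = (0.4 - 0.13) * 90 * 10
AWC = 0.2700 * 90 * 10

243.0000 mm


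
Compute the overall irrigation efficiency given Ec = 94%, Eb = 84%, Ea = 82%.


Ec = 0.94, Eb = 0.84, Ea = 0.82
E = 0.94 * 0.84 * 0.82 * 100 = 64.7472%

64.7472 %


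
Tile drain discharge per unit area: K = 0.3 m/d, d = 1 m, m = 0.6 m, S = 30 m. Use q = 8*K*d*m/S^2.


q = 8*K*d*m/S^2
q = 8*0.3*1*0.6/30^2
q = 1.4400 / 900

0.0016 m/d


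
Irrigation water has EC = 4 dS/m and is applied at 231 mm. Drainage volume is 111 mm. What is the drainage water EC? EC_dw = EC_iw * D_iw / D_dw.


EC_dw = EC_iw * D_iw / D_dw
EC_dw = 4 * 231 / 111
EC_dw = 924 / 111

8.3243 dS/m


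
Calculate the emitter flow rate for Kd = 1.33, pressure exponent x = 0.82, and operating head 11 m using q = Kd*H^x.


q = Kd * H^x = 1.33 * 11^0.82 = 1.33 * 7.144009

9.5015 L/h


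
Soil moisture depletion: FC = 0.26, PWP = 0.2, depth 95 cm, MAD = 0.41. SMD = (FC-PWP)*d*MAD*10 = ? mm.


SMD = (FC - PWP) * d * MAD * 10
SMD = (0.26 - 0.2) * 95 * 0.41 * 10
SMD = 0.0600 * 95 * 0.41 * 10

23.3700 mm


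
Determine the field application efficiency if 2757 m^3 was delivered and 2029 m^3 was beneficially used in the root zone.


Ea = V_root / V_field * 100 = 2029 / 2757 * 100 = 73.5945%

73.5945 %


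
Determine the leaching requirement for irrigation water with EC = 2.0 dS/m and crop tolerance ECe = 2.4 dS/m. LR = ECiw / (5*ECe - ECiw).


LR = ECiw / (5*ECe - ECiw)
LR = 2.0 / (5*2.4 - 2.0)
LR = 2.0 / 10.0000

0.2000


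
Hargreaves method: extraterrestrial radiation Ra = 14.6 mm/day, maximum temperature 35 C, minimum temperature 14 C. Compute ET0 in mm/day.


Tmean = (Tmax + Tmin)/2 = (35 + 14)/2 = 24.5
ET0 = 0.0023 * 14.6 * (24.5 + 17.8) * sqrt(35 - 14)
ET0 = 0.0023 * 14.6 * 42.3 * 4.582576

6.5092 mm/day


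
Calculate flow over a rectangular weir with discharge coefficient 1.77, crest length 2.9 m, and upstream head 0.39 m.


Q = C * L * H^(3/2) = 1.77 * 2.9 * 0.39^1.5 = 1.77 * 2.9 * 0.243555

1.2502 m^3/s


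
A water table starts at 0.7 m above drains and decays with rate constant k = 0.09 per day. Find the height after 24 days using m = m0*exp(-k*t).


m = m0 * exp(-k*t)
m = 0.7 * exp(-0.09 * 24)
m = 0.7 * exp(-2.1600)

0.0807 m


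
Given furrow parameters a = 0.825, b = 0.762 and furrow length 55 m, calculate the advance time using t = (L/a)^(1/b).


t = (L/a)^(1/b)
t = (55/0.825)^(1/0.762)
t = 66.666667^(1/0.762)

247.5033 min


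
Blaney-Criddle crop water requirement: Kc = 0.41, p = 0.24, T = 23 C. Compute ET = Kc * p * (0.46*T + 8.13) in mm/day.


ET = Kc * p * (0.46*T + 8.13)
ET = 0.41 * 0.24 * (0.46*23 + 8.13)
ET = 0.41 * 0.24 * 18.7100

1.8411 mm/day


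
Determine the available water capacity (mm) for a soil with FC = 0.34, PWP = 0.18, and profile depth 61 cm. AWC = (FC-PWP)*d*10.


AWC = (FC - PWP) * d * 10
AWC = (0.34 - 0.18) * 61 * 10
AWC = 0.1600 * 61 * 10

97.6000 mm


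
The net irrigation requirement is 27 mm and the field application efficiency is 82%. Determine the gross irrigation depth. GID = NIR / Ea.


Ea = 82% = 0.82
GID = NIR / Ea = 27 / 0.82 = 32.9268 mm

32.9268 mm


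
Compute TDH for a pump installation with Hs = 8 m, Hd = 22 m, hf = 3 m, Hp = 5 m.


TDH = Hs + Hd + hf + Hp = 8 + 22 + 3 + 5 = 38

38 m


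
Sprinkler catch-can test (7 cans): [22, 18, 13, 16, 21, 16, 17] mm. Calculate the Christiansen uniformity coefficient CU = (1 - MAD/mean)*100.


mean = 17.571429 mm
MAD = 2.367347 mm
CU = (1 - 2.367347/17.571429)*100

86.5273 %


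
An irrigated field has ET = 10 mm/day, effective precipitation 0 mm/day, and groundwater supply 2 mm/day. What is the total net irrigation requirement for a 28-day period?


Daily deficit = ET - Pe - GW = 10 - 0 - 2 = 8 mm/day
NIR = 8 * 28 = 224 mm

224.0000 mm


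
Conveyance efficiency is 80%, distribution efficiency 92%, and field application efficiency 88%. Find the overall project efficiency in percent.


Ec = 0.8, Eb = 0.92, Ea = 0.88
E = 0.8 * 0.92 * 0.88 * 100 = 64.7680%

64.7680 %


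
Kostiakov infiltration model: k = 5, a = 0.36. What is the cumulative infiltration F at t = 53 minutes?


F = k * t^a = 5 * 53^0.36
F = 5 * 4.175796

20.8790 mm


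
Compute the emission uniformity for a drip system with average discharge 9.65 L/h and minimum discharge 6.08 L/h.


EU = (q_min/q_avg)*100 = (6.08/9.65)*100 = 63.0052%

63.0052 %


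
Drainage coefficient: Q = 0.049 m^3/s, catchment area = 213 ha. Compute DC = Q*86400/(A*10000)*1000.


DC = Q * 86400 / (A * 10000) * 1000
DC = 0.049 * 86400 / (213 * 10000) * 1000
DC = 4233600.0000 / 2130000

1.9876 mm/day


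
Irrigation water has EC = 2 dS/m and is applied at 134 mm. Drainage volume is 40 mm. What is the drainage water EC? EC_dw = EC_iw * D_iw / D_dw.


EC_dw = EC_iw * D_iw / D_dw
EC_dw = 2 * 134 / 40
EC_dw = 268 / 40

6.7000 dS/m


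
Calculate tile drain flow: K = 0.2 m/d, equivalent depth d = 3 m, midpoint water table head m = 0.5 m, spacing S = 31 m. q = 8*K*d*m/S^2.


q = 8*K*d*m/S^2
q = 8*0.2*3*0.5/31^2
q = 2.4000 / 961

0.0025 m/d


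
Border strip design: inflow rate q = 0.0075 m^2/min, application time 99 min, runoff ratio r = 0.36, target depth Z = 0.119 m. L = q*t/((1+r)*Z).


L = q*t/((1+r)*Z)
L = 0.0075*99/((1+0.36)*0.119)
L = 0.7425/0.16184

4.5879 m


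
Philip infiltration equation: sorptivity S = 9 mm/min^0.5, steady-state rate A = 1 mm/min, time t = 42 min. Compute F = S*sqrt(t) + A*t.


F = S*sqrt(t) + A*t
F = 9*sqrt(42) + 1*42
F = 9*6.480741 + 42

100.3267 mm
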